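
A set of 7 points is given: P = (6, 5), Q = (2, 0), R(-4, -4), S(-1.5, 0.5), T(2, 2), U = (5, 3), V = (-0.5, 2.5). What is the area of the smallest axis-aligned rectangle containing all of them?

90

x ranges over [-4, 6], width 10.
y ranges over [-4, 5], height 9.
Area = 10 × 9 = 90.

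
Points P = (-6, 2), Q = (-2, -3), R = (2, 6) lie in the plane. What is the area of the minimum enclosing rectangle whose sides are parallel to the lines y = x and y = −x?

In coordinates u = x + y, v = x − y the rectangle is axis-aligned; the map (x,y)→(u,v) scales areas by 2.
u-values: -4, -5, 8; range = 8 − (-5) = 13.
v-values: -8, 1, -4; range = 1 − (-8) = 9.
Area = (13 × 9) / 2 = 58.5.

58.5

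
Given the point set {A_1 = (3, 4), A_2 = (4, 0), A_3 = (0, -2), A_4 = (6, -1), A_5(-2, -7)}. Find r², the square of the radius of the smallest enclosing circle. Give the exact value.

36.5

The farthest pair is A_1–A_5 with squared distance 146. The circle on this segment as diameter has centre (0.5, -1.5) and r² = 146/4 = 36.5.
Check A_2: distance² to centre = 14.5 ≤ 36.5, so it lies inside.
All remaining points lie in this disk, and no smaller disk contains both endpoints, so this is the minimum enclosing circle.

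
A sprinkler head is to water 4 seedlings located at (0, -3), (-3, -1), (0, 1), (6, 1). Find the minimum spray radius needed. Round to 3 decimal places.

By Welzl's lemma the MEC is supported by two points (diametrically opposite) or three points (on a circumcircle).
The farthest pair is (-3, -1)–(6, 1) with squared distance 85. The circle on this segment as diameter has centre (1.5, 0) and r² = 85/4 = 21.25.
Check (0, -3): distance² to centre = 11.25 ≤ 21.25, so it lies inside.
All remaining points lie in this disk, and no smaller disk contains both endpoints, so this is the minimum enclosing circle.
r = √(21.25) ≈ 4.610.

4.610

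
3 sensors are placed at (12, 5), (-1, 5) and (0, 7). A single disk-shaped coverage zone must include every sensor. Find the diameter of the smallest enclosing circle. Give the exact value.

13

Call the three points A, B, C in the order given.
Side lengths²: AB² = 169, AC² = 148, BC² = 5.
Since AB² = 169 ≥ 148 + 5 = 153, the angle opposite AB is not acute, so the smallest enclosing circle has AB as diameter.
Centre = midpoint of AB = (5.5, 5), r² = 169/4 = 42.25.
Diameter = 2r = 2√(42.25) = 13.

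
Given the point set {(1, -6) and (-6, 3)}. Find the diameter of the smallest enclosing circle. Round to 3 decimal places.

11.402

The smallest circle enclosing two points has them as diameter endpoints.
Centre = midpoint = (-2.5, -1.5); r² = |(1, -6)−(-6, 3)|²/4 = 130/4 = 32.5.
Diameter = 2r = 2√(32.5) ≈ 11.402.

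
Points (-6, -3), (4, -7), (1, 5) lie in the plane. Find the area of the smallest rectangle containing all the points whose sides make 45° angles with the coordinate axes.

112.5

In coordinates u = x + y, v = x − y the rectangle is axis-aligned; the map (x,y)→(u,v) scales areas by 2.
u-values: -9, -3, 6; range = 6 − (-9) = 15.
v-values: -3, 11, -4; range = 11 − (-4) = 15.
Area = (15 × 15) / 2 = 112.5.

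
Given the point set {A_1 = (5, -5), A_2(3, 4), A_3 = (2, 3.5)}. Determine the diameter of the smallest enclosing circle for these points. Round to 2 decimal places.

Side lengths²: A_1A_2² = 85, A_1A_3² = 81.25, A_2A_3² = 1.25.
Since A_1A_2² = 85 ≥ 81.25 + 1.25 = 82.5, the angle opposite A_1A_2 is not acute, so the smallest enclosing circle has A_1A_2 as diameter.
Centre = midpoint of A_1A_2 = (4, -0.5), r² = 85/4 = 21.25.
Diameter = 2r = 2√(21.25) ≈ 9.22.

9.22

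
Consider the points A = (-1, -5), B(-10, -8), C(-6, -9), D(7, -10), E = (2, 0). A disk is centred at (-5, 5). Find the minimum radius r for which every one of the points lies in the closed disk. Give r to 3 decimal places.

19.209

The required radius is the distance from (-5, 5) to the farthest point.
Squared distances: 116, 194, 197, 369, 74.
Maximum is 369, attained at D.
r = √369 ≈ 19.209.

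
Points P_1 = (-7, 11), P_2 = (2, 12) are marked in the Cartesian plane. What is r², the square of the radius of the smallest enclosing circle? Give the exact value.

The smallest circle enclosing two points has them as diameter endpoints.
Centre = midpoint = (-2.5, 11.5); r² = |P_1P_2|²/4 = 82/4 = 20.5.

20.5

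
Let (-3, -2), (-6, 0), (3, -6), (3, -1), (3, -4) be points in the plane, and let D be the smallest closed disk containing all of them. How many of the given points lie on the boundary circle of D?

2

A smallest enclosing disk is always determined by at most three of the input points on its boundary.
The farthest pair is (-6, 0)–(3, -6) with squared distance 117. The circle on this segment as diameter has centre (-1.5, -3) and r² = 117/4 = 29.25.
Check (-3, -2): distance² to centre = 3.25 ≤ 29.25, so it lies inside.
All remaining points lie in this disk, and no smaller disk contains both endpoints, so this is the minimum enclosing circle.
The points at distance exactly r from the centre are (-6, 0), (3, -6) — 2 points.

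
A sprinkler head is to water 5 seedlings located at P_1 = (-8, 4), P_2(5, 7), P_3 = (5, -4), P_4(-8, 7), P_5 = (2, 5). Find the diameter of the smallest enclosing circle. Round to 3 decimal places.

The farthest pair is P_3–P_4 with squared distance 290. The circle on this segment as diameter has centre (-1.5, 1.5) and r² = 290/4 = 72.5.
Check P_1: distance² to centre = 48.5 ≤ 72.5, so it lies inside.
All remaining points lie in this disk, and no smaller disk contains both endpoints, so this is the minimum enclosing circle.
Diameter = 2r = 2√(72.5) ≈ 17.029.

17.029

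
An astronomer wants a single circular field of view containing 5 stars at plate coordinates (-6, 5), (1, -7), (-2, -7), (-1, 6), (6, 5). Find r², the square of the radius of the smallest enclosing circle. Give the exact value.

A smallest enclosing disk is always determined by at most three of the input points on its boundary.
The minimum enclosing circle is determined by three boundary points: (-6, 5), (-2, -7), (6, 5).
Their circumcentre is (0, 1/3) with r² = 520/9.
The farthest remaining point (1, -7) is at distance² 493/9 ≤ 520/9.

520/9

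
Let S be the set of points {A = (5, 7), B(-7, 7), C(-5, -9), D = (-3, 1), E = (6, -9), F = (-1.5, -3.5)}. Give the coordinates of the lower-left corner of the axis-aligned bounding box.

(-7, -9)

x-range [-7, 6], y-range [-9, 7].
The lower-left corner is (-7, -9).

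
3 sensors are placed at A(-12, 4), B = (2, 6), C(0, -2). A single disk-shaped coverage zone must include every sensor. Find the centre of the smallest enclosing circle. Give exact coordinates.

Side lengths²: AB² = 200, AC² = 180, BC² = 68.
Since AB² = 200 < 180 + 68 = 248, the triangle is acute, so the smallest enclosing circle is the circumcircle.
Circumcentre = (-43/9, 31/9), r² = 4250/81.
Centre = (-43/9, 31/9).

(-43/9, 31/9)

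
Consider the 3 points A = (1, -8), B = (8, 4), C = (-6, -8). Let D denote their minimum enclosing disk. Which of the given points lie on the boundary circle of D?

Side lengths²: AB² = 193, AC² = 49, BC² = 340.
Since BC² = 340 ≥ 193 + 49 = 242, the angle opposite BC is not acute, so the smallest enclosing circle has BC as diameter.
Centre = midpoint of BC = (1, -2), r² = 340/4 = 85.
The points at distance exactly r from the centre are B, C — 2 points.

B, C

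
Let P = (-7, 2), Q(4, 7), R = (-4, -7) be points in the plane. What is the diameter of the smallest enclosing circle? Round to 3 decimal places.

Side lengths²: PQ² = 146, PR² = 90, QR² = 260.
Since QR² = 260 ≥ 146 + 90 = 236, the angle opposite QR is not acute, so the smallest enclosing circle has QR as diameter.
Centre = midpoint of QR = (0, 0), r² = 260/4 = 65.
Diameter = 2r = 2√65 ≈ 16.125.

16.125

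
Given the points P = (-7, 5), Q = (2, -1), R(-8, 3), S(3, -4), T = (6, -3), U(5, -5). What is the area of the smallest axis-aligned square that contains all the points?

The bounding box has width 14 and height 10.
An axis-aligned square enclosing the set must have side ≥ max(width, height).
So the minimum side is max(14, 10) = 14.
Area = 14² = 196.

196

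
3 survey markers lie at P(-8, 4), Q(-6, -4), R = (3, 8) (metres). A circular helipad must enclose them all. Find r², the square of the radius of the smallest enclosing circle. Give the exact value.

56.25

Side lengths²: PQ² = 68, PR² = 137, QR² = 225.
Since QR² = 225 ≥ 137 + 68 = 205, the angle opposite QR is not acute, so the smallest enclosing circle has QR as diameter.
Centre = midpoint of QR = (-1.5, 2), r² = 225/4 = 56.25.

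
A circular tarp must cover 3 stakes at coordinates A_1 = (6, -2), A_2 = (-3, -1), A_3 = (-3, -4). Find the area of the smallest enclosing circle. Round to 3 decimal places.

Side lengths²: A_1A_2² = 82, A_1A_3² = 85, A_2A_3² = 9.
Since A_1A_3² = 85 < 82 + 9 = 91, the triangle is acute, so the smallest enclosing circle is the circumcircle.
Circumcentre = (25/18, -2.5), r² = 3485/162.
Area = π·r² = π·3485/162 ≈ 67.583.

67.583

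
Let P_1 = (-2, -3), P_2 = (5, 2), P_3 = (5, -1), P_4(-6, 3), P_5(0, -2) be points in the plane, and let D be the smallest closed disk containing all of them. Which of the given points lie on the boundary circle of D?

The minimum enclosing circle of a finite set is fixed by two of the points (as a diameter) or three (as a circumcircle).
The farthest pair is P_3–P_4 with squared distance 137. The circle on this segment as diameter has centre (-0.5, 1) and r² = 137/4 = 34.25.
Check P_1: distance² to centre = 18.25 ≤ 34.25, so it lies inside.
All remaining points lie in this disk, and no smaller disk contains both endpoints, so this is the minimum enclosing circle.
The points at distance exactly r from the centre are P_3, P_4 — 2 points.

P_3, P_4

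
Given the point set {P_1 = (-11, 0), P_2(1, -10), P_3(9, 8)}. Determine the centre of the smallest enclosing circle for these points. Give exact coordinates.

(5/37, 43/37)

Side lengths²: P_1P_2² = 244, P_1P_3² = 464, P_2P_3² = 388.
Since P_1P_3² = 464 < 388 + 244 = 632, the triangle is acute, so the smallest enclosing circle is the circumcircle.
Circumcentre = (5/37, 43/37), r² = 171593/1369.
Centre = (5/37, 43/37).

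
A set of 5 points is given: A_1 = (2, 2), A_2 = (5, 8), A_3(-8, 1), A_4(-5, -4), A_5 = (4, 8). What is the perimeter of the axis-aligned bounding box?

50

Width = max x − min x = 5 − (-8) = 13.
Height = max y − min y = 8 − (-4) = 12.
Perimeter = 2(13 + 12) = 50.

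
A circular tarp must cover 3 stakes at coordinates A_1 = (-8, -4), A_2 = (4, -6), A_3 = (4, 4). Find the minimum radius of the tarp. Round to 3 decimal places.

Side lengths²: A_1A_2² = 148, A_1A_3² = 208, A_2A_3² = 100.
Since A_1A_3² = 208 < 148 + 100 = 248, the triangle is acute, so the smallest enclosing circle is the circumcircle.
Circumcentre = (-4/3, -1), r² = 481/9.
r = √(481/9) ≈ 7.311.

7.311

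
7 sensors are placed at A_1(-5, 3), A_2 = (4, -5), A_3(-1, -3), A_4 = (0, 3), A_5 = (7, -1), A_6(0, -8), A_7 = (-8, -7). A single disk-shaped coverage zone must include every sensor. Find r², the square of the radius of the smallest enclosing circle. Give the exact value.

15805/242

The minimum enclosing circle is determined by three boundary points: A_1, A_5, A_7.
Their circumcentre is (-13/22, -83/22) with r² = 15805/242.
The farthest remaining point A_4 is at distance² 11185/242 ≤ 15805/242.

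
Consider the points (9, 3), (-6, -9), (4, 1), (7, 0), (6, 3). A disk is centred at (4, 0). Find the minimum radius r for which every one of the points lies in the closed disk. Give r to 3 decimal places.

The required radius is the distance from (4, 0) to the farthest point.
Squared distances: 34, 181, 1, 9, 13.
Maximum is 181, attained at (-6, -9).
r = √181 ≈ 13.454.

13.454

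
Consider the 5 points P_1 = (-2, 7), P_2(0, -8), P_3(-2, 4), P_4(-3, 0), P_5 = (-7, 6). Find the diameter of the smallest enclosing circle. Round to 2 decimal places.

The minimum enclosing circle is determined by three boundary points: P_1, P_2, P_5.
Their circumcentre is (-67/22, -17/22) with r² = 14885/242.
The farthest remaining point P_3 is at distance² 5777/242 ≤ 14885/242.
Diameter = 2r = 2√(14885/242) ≈ 15.69.

15.69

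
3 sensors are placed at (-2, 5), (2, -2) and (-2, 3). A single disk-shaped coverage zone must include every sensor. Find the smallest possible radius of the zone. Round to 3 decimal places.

4.031

Call the three points A, B, C in the order given.
Side lengths²: AB² = 65, AC² = 4, BC² = 41.
Since AB² = 65 ≥ 41 + 4 = 45, the angle opposite AB is not acute, so the smallest enclosing circle has AB as diameter.
Centre = midpoint of AB = (0, 1.5), r² = 65/4 = 16.25.
r = √(16.25) ≈ 4.031.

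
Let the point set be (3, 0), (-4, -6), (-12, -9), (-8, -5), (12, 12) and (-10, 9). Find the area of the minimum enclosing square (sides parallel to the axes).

576

The bounding box has width 24 and height 21.
An axis-aligned square enclosing the set must have side ≥ max(width, height).
So the minimum side is max(24, 21) = 24.
Area = 24² = 576.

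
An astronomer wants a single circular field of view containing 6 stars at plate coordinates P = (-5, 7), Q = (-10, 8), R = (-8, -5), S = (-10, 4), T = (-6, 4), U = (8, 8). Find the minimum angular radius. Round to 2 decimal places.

10.43

By Welzl's lemma the MEC is supported by two points (diametrically opposite) or three points (on a circumcircle).
The minimum enclosing circle is determined by three boundary points: Q, R, U.
Their circumcentre is (-1, 71/26) with r² = 73525/676.
The farthest remaining point S is at distance² 55845/676 ≤ 73525/676.
r = √(73525/676) ≈ 10.43.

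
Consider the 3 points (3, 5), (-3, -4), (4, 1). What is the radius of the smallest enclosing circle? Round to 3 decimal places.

Call the three points A, B, C in the order given.
Side lengths²: AB² = 117, AC² = 17, BC² = 74.
Since AB² = 117 ≥ 74 + 17 = 91, the angle opposite AB is not acute, so the smallest enclosing circle has AB as diameter.
Centre = midpoint of AB = (0, 0.5), r² = 117/4 = 29.25.
r = √(29.25) ≈ 5.408.

5.408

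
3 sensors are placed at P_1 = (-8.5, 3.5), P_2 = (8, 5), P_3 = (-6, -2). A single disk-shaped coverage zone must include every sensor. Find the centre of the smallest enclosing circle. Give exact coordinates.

(-2/9, 71/18)

Side lengths²: P_1P_2² = 274.5, P_1P_3² = 36.5, P_2P_3² = 245.
Since P_1P_2² = 274.5 < 245 + 36.5 = 281.5, the triangle is acute, so the smallest enclosing circle is the circumcircle.
Circumcentre = (-2/9, 71/18), r² = 22265/324.
Centre = (-2/9, 71/18).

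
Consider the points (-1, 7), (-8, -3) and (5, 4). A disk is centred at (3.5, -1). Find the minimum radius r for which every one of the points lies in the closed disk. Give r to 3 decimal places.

The required radius is the distance from (3.5, -1) to the farthest point.
Squared distances: 84.25, 136.25, 27.25.
Maximum is 136.25, attained at (-8, -3).
r = √(136.25) ≈ 11.673.

11.673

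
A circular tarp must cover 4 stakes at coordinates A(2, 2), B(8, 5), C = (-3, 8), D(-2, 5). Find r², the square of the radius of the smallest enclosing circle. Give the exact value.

32.5

The minimum enclosing circle of a finite set is fixed by two of the points (as a diameter) or three (as a circumcircle).
The farthest pair is B–C with squared distance 130. The circle on this segment as diameter has centre (2.5, 6.5) and r² = 130/4 = 32.5.
Check A: distance² to centre = 20.5 ≤ 32.5, so it lies inside.
All remaining points lie in this disk, and no smaller disk contains both endpoints, so this is the minimum enclosing circle.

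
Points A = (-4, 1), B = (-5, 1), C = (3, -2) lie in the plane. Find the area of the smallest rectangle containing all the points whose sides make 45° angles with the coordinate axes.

In coordinates u = x + y, v = x − y the rectangle is axis-aligned; the map (x,y)→(u,v) scales areas by 2.
u-values: -3, -4, 1; range = 1 − (-4) = 5.
v-values: -5, -6, 5; range = 5 − (-6) = 11.
Area = (5 × 11) / 2 = 27.5.

27.5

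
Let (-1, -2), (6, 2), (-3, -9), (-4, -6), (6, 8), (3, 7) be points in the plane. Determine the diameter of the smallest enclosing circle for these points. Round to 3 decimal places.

19.235

The minimum enclosing circle of a finite set is fixed by two of the points (as a diameter) or three (as a circumcircle).
The farthest pair is (-3, -9)–(6, 8) with squared distance 370. The circle on this segment as diameter has centre (1.5, -0.5) and r² = 370/4 = 92.5.
Check (-1, -2): distance² to centre = 8.5 ≤ 92.5, so it lies inside.
All remaining points lie in this disk, and no smaller disk contains both endpoints, so this is the minimum enclosing circle.
Diameter = 2r = 2√(92.5) ≈ 19.235.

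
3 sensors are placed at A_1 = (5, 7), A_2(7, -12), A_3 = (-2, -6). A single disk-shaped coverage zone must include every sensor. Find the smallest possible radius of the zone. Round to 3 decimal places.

Side lengths²: A_1A_2² = 365, A_1A_3² = 218, A_2A_3² = 117.
Since A_1A_2² = 365 ≥ 218 + 117 = 335, the angle opposite A_1A_2 is not acute, so the smallest enclosing circle has A_1A_2 as diameter.
Centre = midpoint of A_1A_2 = (6, -2.5), r² = 365/4 = 91.25.
r = √(91.25) ≈ 9.552.

9.552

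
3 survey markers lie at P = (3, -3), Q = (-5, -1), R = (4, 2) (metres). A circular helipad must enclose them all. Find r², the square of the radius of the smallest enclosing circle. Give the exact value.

Side lengths²: PQ² = 68, PR² = 26, QR² = 90.
Since QR² = 90 < 68 + 26 = 94, the triangle is acute, so the smallest enclosing circle is the circumcircle.
Circumcentre = (-3/7, 2/7), r² = 1105/49.

1105/49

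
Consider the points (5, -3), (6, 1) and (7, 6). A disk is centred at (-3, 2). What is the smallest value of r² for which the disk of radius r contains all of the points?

116

The required radius is the distance from (-3, 2) to the farthest point.
Squared distances: 89, 82, 116.
Maximum is 116, attained at (7, 6).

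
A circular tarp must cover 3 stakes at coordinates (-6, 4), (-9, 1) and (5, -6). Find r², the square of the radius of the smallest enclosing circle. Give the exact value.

Call the three points A, B, C in the order given.
Side lengths²: AB² = 18, AC² = 221, BC² = 245.
Since BC² = 245 ≥ 221 + 18 = 239, the angle opposite BC is not acute, so the smallest enclosing circle has BC as diameter.
Centre = midpoint of BC = (-2, -2.5), r² = 245/4 = 61.25.

61.25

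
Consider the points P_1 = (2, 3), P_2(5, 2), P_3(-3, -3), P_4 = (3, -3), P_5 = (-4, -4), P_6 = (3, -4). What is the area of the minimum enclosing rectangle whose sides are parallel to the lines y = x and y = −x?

In coordinates u = x + y, v = x − y the rectangle is axis-aligned; the map (x,y)→(u,v) scales areas by 2.
u-values: 5, 7, -6, 0, -8, -1; range = 7 − (-8) = 15.
v-values: -1, 3, 0, 6, 0, 7; range = 7 − (-1) = 8.
Area = (15 × 8) / 2 = 60.

60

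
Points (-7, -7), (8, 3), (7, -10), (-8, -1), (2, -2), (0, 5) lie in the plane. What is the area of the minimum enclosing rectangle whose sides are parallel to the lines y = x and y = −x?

300

In coordinates u = x + y, v = x − y the rectangle is axis-aligned; the map (x,y)→(u,v) scales areas by 2.
u-values: -14, 11, -3, -9, 0, 5; range = 11 − (-14) = 25.
v-values: 0, 5, 17, -7, 4, -5; range = 17 − (-7) = 24.
Area = (25 × 24) / 2 = 300.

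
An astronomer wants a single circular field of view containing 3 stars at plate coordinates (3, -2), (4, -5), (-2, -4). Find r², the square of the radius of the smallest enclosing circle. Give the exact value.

Call the three points A, B, C in the order given.
Side lengths²: AB² = 10, AC² = 29, BC² = 37.
Since BC² = 37 < 29 + 10 = 39, the triangle is acute, so the smallest enclosing circle is the circumcircle.
Circumcentre = (35/34, -147/34), r² = 5365/578.

5365/578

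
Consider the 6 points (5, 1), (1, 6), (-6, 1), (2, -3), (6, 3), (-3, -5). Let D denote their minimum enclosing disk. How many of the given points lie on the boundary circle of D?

The minimum enclosing circle of a finite set is fixed by two of the points (as a diameter) or three (as a circumcircle).
The minimum enclosing circle is determined by three boundary points: (-6, 1), (6, 3), (-3, -5).
Their circumcentre is (7/26, 5/13) with r² = 26825/676.
The farthest remaining point (1, 6) is at distance² 21677/676 ≤ 26825/676.
The points at distance exactly r from the centre are (-6, 1), (6, 3), (-3, -5) — 3 points.

3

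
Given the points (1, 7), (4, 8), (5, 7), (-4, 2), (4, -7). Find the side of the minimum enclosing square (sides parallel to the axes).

15

The bounding box has width 9 and height 15.
An axis-aligned square enclosing the set must have side ≥ max(width, height).
So the minimum side is max(9, 15) = 15.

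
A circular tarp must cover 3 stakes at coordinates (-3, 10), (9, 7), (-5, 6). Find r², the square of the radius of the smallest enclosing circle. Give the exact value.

Call the three points A, B, C in the order given.
Side lengths²: AB² = 153, AC² = 20, BC² = 197.
Since BC² = 197 ≥ 153 + 20 = 173, the angle opposite BC is not acute, so the smallest enclosing circle has BC as diameter.
Centre = midpoint of BC = (2, 6.5), r² = 197/4 = 49.25.

49.25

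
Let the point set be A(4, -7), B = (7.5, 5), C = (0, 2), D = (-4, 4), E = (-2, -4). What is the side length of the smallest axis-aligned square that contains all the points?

12

The bounding box has width 11.5 and height 12.
An axis-aligned square enclosing the set must have side ≥ max(width, height).
So the minimum side is max(11.5, 12) = 12.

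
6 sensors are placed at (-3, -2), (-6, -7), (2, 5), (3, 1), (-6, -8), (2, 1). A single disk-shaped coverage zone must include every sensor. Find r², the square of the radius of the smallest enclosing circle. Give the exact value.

58.25

The minimum enclosing circle of a finite set is fixed by two of the points (as a diameter) or three (as a circumcircle).
The farthest pair is (2, 5)–(-6, -8) with squared distance 233. The circle on this segment as diameter has centre (-2, -1.5) and r² = 233/4 = 58.25.
Check (-3, -2): distance² to centre = 1.25 ≤ 58.25, so it lies inside.
All remaining points lie in this disk, and no smaller disk contains both endpoints, so this is the minimum enclosing circle.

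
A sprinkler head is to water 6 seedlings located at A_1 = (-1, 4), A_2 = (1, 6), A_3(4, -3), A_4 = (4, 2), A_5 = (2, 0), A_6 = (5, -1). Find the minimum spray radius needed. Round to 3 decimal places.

4.743

The minimum enclosing circle of a finite set is fixed by two of the points (as a diameter) or three (as a circumcircle).
The farthest pair is A_2–A_3 with squared distance 90. The circle on this segment as diameter has centre (2.5, 1.5) and r² = 90/4 = 22.5.
Check A_1: distance² to centre = 18.5 ≤ 22.5, so it lies inside.
All remaining points lie in this disk, and no smaller disk contains both endpoints, so this is the minimum enclosing circle.
r = √(22.5) ≈ 4.743.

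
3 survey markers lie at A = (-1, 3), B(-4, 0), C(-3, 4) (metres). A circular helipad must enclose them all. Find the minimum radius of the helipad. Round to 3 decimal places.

Side lengths²: AB² = 18, AC² = 5, BC² = 17.
Since AB² = 18 < 17 + 5 = 22, the triangle is acute, so the smallest enclosing circle is the circumcircle.
Circumcentre = (-17/6, 11/6), r² = 85/18.
r = √(85/18) ≈ 2.173.

2.173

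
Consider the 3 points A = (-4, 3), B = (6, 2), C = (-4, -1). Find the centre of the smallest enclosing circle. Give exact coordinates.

Side lengths²: AB² = 101, AC² = 16, BC² = 109.
Since BC² = 109 < 101 + 16 = 117, the triangle is acute, so the smallest enclosing circle is the circumcircle.
Circumcentre = (0.85, 1), r² = 27.5225.
Centre = (0.85, 1).

(0.85, 1)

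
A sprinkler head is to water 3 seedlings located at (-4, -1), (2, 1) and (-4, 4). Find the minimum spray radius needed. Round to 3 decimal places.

Call the three points A, B, C in the order given.
Side lengths²: AB² = 40, AC² = 25, BC² = 45.
Since BC² = 45 < 40 + 25 = 65, the triangle is acute, so the smallest enclosing circle is the circumcircle.
Circumcentre = (-1.5, 1.5), r² = 12.5.
r = √(12.5) ≈ 3.536.

3.536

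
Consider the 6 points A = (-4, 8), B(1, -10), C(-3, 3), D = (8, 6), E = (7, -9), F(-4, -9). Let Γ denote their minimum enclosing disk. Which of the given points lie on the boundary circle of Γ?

A, E, F

The minimum enclosing circle of a finite set is fixed by two of the points (as a diameter) or three (as a circumcircle).
The farthest pair is A–E with squared distance 410. The circle on this segment as diameter has centre (1.5, -0.5) and r² = 410/4 = 102.5.
Check B: distance² to centre = 90.5 ≤ 102.5, so it lies inside.
All remaining points lie in this disk, and no smaller disk contains both endpoints, so this is the minimum enclosing circle.
The points at distance exactly r from the centre are A, E, F — 3 points.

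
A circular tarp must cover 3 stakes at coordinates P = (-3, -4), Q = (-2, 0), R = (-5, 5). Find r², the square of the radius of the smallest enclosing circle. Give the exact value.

Side lengths²: PQ² = 17, PR² = 85, QR² = 34.
Since PR² = 85 ≥ 34 + 17 = 51, the angle opposite PR is not acute, so the smallest enclosing circle has PR as diameter.
Centre = midpoint of PR = (-4, 0.5), r² = 85/4 = 21.25.

21.25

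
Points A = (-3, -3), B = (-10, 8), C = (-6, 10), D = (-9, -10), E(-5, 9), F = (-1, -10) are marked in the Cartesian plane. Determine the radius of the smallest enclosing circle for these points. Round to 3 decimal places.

10.423

The minimum enclosing circle is determined by three boundary points: C, D, F.
Their circumcentre is (-5, -0.375) with r² = 108.640625.
The farthest remaining point B is at distance² 95.140625 ≤ 108.640625.
r = √(108.640625) ≈ 10.423.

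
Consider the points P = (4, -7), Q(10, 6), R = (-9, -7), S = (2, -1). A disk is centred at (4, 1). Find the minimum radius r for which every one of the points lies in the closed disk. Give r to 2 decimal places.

The required radius is the distance from (4, 1) to the farthest point.
Squared distances: 64, 61, 233, 8.
Maximum is 233, attained at R.
r = √233 ≈ 15.26.

15.26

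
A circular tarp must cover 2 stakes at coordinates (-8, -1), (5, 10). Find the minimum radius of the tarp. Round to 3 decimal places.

8.515

The smallest circle enclosing two points has them as diameter endpoints.
Centre = midpoint = (-1.5, 4.5); r² = |(-8, -1)−(5, 10)|²/4 = 290/4 = 72.5.
r = √(72.5) ≈ 8.515.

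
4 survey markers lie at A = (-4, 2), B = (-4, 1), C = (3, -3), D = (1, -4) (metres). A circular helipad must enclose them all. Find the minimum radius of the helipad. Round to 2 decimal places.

By Welzl's lemma the MEC is supported by two points (diametrically opposite) or three points (on a circumcircle).
The farthest pair is A–C with squared distance 74. The circle on this segment as diameter has centre (-0.5, -0.5) and r² = 74/4 = 18.5.
Check B: distance² to centre = 14.5 ≤ 18.5, so it lies inside.
All remaining points lie in this disk, and no smaller disk contains both endpoints, so this is the minimum enclosing circle.
r = √(18.5) ≈ 4.30.

4.30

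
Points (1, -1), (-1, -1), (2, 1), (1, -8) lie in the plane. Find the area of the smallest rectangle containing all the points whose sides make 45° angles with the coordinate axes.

45

In coordinates u = x + y, v = x − y the rectangle is axis-aligned; the map (x,y)→(u,v) scales areas by 2.
u-values: 0, -2, 3, -7; range = 3 − (-7) = 10.
v-values: 2, 0, 1, 9; range = 9 − 0 = 9.
Area = (10 × 9) / 2 = 45.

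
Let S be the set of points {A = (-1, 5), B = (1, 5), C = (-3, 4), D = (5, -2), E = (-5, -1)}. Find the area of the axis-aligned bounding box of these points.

x ranges over [-5, 5], width 10.
y ranges over [-2, 5], height 7.
Area = 10 × 7 = 70.

70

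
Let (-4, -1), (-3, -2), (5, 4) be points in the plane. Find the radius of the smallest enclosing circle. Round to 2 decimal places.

5.15

Call the three points A, B, C in the order given.
Side lengths²: AB² = 2, AC² = 106, BC² = 100.
Since AC² = 106 ≥ 100 + 2 = 102, the angle opposite AC is not acute, so the smallest enclosing circle has AC as diameter.
Centre = midpoint of AC = (0.5, 1.5), r² = 106/4 = 26.5.
r = √(26.5) ≈ 5.15.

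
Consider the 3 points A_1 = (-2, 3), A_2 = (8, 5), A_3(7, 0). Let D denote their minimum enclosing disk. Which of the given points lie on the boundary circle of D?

Side lengths²: A_1A_2² = 104, A_1A_3² = 90, A_2A_3² = 26.
Since A_1A_2² = 104 < 90 + 26 = 116, the triangle is acute, so the smallest enclosing circle is the circumcircle.
Circumcentre = (3.125, 3.375), r² = 26.40625.
The points at distance exactly r from the centre are A_1, A_2, A_3 — 3 points.

A_1, A_2, A_3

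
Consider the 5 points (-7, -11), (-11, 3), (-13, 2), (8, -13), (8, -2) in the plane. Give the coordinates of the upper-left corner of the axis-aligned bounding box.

(-13, 3)

x-range [-13, 8], y-range [-13, 3].
The upper-left corner is (-13, 3).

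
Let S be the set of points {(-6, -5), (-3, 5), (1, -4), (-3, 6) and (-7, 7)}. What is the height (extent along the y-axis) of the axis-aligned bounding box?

12

max y = 7, min y = -5, so height = 12.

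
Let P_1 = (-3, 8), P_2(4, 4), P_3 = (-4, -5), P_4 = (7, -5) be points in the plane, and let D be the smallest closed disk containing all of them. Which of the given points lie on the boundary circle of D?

P_1, P_3, P_4

The minimum enclosing circle of a finite set is fixed by two of the points (as a diameter) or three (as a circumcircle).
The minimum enclosing circle is determined by three boundary points: P_1, P_3, P_4.
Their circumcentre is (1.5, 29/26) with r² = 22865/338.
The farthest remaining point P_2 is at distance² 4925/338 ≤ 22865/338.
The points at distance exactly r from the centre are P_1, P_3, P_4 — 3 points.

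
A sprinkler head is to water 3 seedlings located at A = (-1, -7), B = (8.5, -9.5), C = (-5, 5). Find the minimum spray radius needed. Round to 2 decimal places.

Side lengths²: AB² = 96.5, AC² = 160, BC² = 392.5.
Since BC² = 392.5 ≥ 160 + 96.5 = 256.5, the angle opposite BC is not acute, so the smallest enclosing circle has BC as diameter.
Centre = midpoint of BC = (1.75, -2.25), r² = 392.5/4 = 98.125.
r = √(98.125) ≈ 9.91.

9.91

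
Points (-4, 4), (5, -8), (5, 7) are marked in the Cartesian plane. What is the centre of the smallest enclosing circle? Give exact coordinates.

Call the three points A, B, C in the order given.
Side lengths²: AB² = 225, AC² = 90, BC² = 225.
Since BC² = 225 < 225 + 90 = 315, the triangle is acute, so the smallest enclosing circle is the circumcircle.
Circumcentre = (2.5, -0.5), r² = 62.5.
Centre = (2.5, -0.5).

(2.5, -0.5)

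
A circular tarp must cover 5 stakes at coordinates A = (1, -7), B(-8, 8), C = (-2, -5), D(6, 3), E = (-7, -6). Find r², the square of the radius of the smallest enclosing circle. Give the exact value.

A smallest enclosing disk is always determined by at most three of the input points on its boundary.
The minimum enclosing circle is determined by three boundary points: A, B, D.
Their circumcentre is (-57/22, 23/22) with r² = 18785/242.
The farthest remaining point E is at distance² 16717/242 ≤ 18785/242.

18785/242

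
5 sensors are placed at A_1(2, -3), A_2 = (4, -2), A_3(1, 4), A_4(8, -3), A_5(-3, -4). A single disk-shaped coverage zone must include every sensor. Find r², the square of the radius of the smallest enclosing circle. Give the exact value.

305/9

The minimum enclosing circle of a finite set is fixed by two of the points (as a diameter) or three (as a circumcircle).
The minimum enclosing circle is determined by three boundary points: A_3, A_4, A_5.
Their circumcentre is (7/3, -5/3) with r² = 305/9.
The farthest remaining point A_2 is at distance² 26/9 ≤ 305/9.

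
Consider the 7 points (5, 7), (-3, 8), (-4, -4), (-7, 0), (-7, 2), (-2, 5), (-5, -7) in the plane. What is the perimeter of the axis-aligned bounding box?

Width = max x − min x = 5 − (-7) = 12.
Height = max y − min y = 8 − (-7) = 15.
Perimeter = 2(12 + 15) = 54.

54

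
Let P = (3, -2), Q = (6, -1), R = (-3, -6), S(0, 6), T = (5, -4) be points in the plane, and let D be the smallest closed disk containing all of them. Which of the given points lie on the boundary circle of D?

R, S, T

The minimum enclosing circle is determined by three boundary points: R, S, T.
Their circumcentre is (-1/6, -1/3) with r² = 1445/36.
The farthest remaining point Q is at distance² 1385/36 ≤ 1445/36.
The points at distance exactly r from the centre are R, S, T — 3 points.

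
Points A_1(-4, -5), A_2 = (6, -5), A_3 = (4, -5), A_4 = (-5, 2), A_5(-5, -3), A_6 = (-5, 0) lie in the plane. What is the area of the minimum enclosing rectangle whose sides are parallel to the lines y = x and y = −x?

90

In coordinates u = x + y, v = x − y the rectangle is axis-aligned; the map (x,y)→(u,v) scales areas by 2.
u-values: -9, 1, -1, -3, -8, -5; range = 1 − (-9) = 10.
v-values: 1, 11, 9, -7, -2, -5; range = 11 − (-7) = 18.
Area = (10 × 18) / 2 = 90.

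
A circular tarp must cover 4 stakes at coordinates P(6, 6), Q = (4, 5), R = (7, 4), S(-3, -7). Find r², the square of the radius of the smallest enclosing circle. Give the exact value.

62.5

The farthest pair is P–S with squared distance 250. The circle on this segment as diameter has centre (1.5, -0.5) and r² = 250/4 = 62.5.
Check Q: distance² to centre = 36.5 ≤ 62.5, so it lies inside.
All remaining points lie in this disk, and no smaller disk contains both endpoints, so this is the minimum enclosing circle.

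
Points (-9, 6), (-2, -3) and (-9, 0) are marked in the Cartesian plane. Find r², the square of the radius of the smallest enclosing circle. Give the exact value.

Call the three points A, B, C in the order given.
Side lengths²: AB² = 130, AC² = 36, BC² = 58.
Since AB² = 130 ≥ 58 + 36 = 94, the angle opposite AB is not acute, so the smallest enclosing circle has AB as diameter.
Centre = midpoint of AB = (-5.5, 1.5), r² = 130/4 = 32.5.

32.5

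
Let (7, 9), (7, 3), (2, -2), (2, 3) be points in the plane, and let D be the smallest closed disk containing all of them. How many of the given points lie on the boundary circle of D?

A smallest enclosing disk is always determined by at most three of the input points on its boundary.
The farthest pair is (7, 9)–(2, -2) with squared distance 146. The circle on this segment as diameter has centre (4.5, 3.5) and r² = 146/4 = 36.5.
Check (7, 3): distance² to centre = 6.5 ≤ 36.5, so it lies inside.
All remaining points lie in this disk, and no smaller disk contains both endpoints, so this is the minimum enclosing circle.
The points at distance exactly r from the centre are (7, 9), (2, -2) — 2 points.

2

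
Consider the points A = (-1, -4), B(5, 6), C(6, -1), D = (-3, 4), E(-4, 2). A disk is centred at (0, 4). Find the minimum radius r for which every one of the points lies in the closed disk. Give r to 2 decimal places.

8.06

The required radius is the distance from (0, 4) to the farthest point.
Squared distances: 65, 29, 61, 9, 20.
Maximum is 65, attained at A.
r = √65 ≈ 8.06.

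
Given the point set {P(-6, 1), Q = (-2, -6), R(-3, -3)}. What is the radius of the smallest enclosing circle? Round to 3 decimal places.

Side lengths²: PQ² = 65, PR² = 25, QR² = 10.
Since PQ² = 65 ≥ 25 + 10 = 35, the angle opposite PQ is not acute, so the smallest enclosing circle has PQ as diameter.
Centre = midpoint of PQ = (-4, -2.5), r² = 65/4 = 16.25.
r = √(16.25) ≈ 4.031.

4.031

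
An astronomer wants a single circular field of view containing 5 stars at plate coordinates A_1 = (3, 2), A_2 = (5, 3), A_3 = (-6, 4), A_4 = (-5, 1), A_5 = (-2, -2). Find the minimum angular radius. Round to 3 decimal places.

By Welzl's lemma the MEC is supported by two points (diametrically opposite) or three points (on a circumcircle).
The minimum enclosing circle is determined by three boundary points: A_2, A_3, A_5.
Their circumcentre is (-16/31, 103/31) with r² = 29341/961.
The farthest remaining point A_4 is at distance² 24505/961 ≤ 29341/961.
r = √(29341/961) ≈ 5.526.

5.526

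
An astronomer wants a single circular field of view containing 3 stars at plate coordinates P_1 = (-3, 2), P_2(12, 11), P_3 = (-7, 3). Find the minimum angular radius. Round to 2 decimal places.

Side lengths²: P_1P_2² = 306, P_1P_3² = 17, P_2P_3² = 425.
Since P_2P_3² = 425 ≥ 306 + 17 = 323, the angle opposite P_2P_3 is not acute, so the smallest enclosing circle has P_2P_3 as diameter.
Centre = midpoint of P_2P_3 = (2.5, 7), r² = 425/4 = 106.25.
r = √(106.25) ≈ 10.31.

10.31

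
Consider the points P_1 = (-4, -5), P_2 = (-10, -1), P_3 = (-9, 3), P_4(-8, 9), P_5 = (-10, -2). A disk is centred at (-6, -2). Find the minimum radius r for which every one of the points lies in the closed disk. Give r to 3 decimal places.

The required radius is the distance from (-6, -2) to the farthest point.
Squared distances: 13, 17, 34, 125, 16.
Maximum is 125, attained at P_4.
r = √125 ≈ 11.180.

11.180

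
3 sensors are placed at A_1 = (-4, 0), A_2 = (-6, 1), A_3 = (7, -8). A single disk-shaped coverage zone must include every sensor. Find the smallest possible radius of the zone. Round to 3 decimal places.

Side lengths²: A_1A_2² = 5, A_1A_3² = 185, A_2A_3² = 250.
Since A_2A_3² = 250 ≥ 185 + 5 = 190, the angle opposite A_2A_3 is not acute, so the smallest enclosing circle has A_2A_3 as diameter.
Centre = midpoint of A_2A_3 = (0.5, -3.5), r² = 250/4 = 62.5.
r = √(62.5) ≈ 7.906.

7.906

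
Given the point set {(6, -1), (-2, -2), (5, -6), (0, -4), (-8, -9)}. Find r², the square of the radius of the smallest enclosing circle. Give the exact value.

65

The farthest pair is (6, -1)–(-8, -9) with squared distance 260. The circle on this segment as diameter has centre (-1, -5) and r² = 260/4 = 65.
Check (-2, -2): distance² to centre = 10 ≤ 65, so it lies inside.
All remaining points lie in this disk, and no smaller disk contains both endpoints, so this is the minimum enclosing circle.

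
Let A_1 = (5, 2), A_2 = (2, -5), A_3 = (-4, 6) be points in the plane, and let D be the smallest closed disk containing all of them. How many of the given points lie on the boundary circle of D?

2

Side lengths²: A_1A_2² = 58, A_1A_3² = 97, A_2A_3² = 157.
Since A_2A_3² = 157 ≥ 97 + 58 = 155, the angle opposite A_2A_3 is not acute, so the smallest enclosing circle has A_2A_3 as diameter.
Centre = midpoint of A_2A_3 = (-1, 0.5), r² = 157/4 = 39.25.
The points at distance exactly r from the centre are A_2, A_3 — 2 points.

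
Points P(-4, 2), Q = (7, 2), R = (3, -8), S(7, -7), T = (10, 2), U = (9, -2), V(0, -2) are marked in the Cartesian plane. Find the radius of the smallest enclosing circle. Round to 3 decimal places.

The minimum enclosing circle of a finite set is fixed by two of the points (as a diameter) or three (as a circumcircle).
The minimum enclosing circle is determined by three boundary points: P, S, T.
Their circumcentre is (3, -2/3) with r² = 505/9.
The farthest remaining point R is at distance² 484/9 ≤ 505/9.
r = √(505/9) ≈ 7.491.

7.491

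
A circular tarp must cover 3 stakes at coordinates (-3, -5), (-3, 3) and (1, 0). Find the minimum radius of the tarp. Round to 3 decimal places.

Call the three points A, B, C in the order given.
Side lengths²: AB² = 64, AC² = 41, BC² = 25.
Since AB² = 64 < 41 + 25 = 66, the triangle is acute, so the smallest enclosing circle is the circumcircle.
Circumcentre = (-2.875, -1), r² = 16.015625.
r = √(16.015625) ≈ 4.002.

4.002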